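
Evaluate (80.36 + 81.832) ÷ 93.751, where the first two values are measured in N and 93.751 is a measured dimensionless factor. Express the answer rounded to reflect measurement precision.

80.36 N + 81.832 N = 162.192 N; the sum is limited to 2 decimal places (5 s.f.).
Carrying full precision, 162.192 ÷ 93.751 = 1.73002954635… N; 93.751 has 5 s.f., so the result keeps min(5, 5) = 5 s.f.
Rounded to 5 significant figures: 1.7300 N.

1.7300 N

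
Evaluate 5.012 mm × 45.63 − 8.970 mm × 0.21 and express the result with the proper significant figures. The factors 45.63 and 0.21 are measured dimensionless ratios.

226.8 mm

5.012 × 45.63 = 228.69756 → 228.7 mm (4 s.f., last digit at the 10^-1 place).
8.970 × 0.21 = 1.8837 → 1.9 mm (2 s.f., last digit at the 10^-1 place).
Difference: 226.81386 mm; keep the coarser place, 10^-1.
Result: 226.8 mm.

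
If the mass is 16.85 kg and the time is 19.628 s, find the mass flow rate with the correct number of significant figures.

mass flow rate = 16.85 kg ÷ 19.628 s = 0.858467495415… kg/s.
16.85 has 4 significant figures; 19.628 has 5.
Division/multiplication keeps the fewest: 4 significant figures.
Rounded: 0.8585 kg/s.

0.8585 kg/s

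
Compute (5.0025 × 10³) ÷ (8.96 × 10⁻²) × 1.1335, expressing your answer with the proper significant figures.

6.33 × 10⁴

(5.0025 × 10³) ÷ (8.96 × 10⁻²) × 1.1335 = 63284.9748884…
Multiplication/division keeps the fewest significant figures: 5.0025 × 10³ → 5 s.f., 8.96 × 10⁻² → 3 s.f., 1.1335 → 5 s.f.; limit is 3.
Rounded to 3 significant figures: 6.33 × 10⁴.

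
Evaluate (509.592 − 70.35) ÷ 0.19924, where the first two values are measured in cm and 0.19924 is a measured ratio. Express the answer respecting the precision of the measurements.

2204.6 cm

509.592 cm − 70.35 cm = 439.242 cm; the difference is limited to 2 decimal places (5 s.f.).
Carrying full precision, 439.242 ÷ 0.19924 = 2204.58743224… cm; 0.19924 has 5 s.f., so the result keeps min(5, 5) = 5 s.f.
Rounded to 5 significant figures: 2204.6 cm.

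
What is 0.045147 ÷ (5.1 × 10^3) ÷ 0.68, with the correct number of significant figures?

0.045147 ÷ (5.1 × 10^3) ÷ 0.68 = 0.00001301816609…
Multiplication/division keeps the fewest significant figures: 0.045147 → 5 s.f., 5.1 × 10^3 → 2 s.f., 0.68 → 2 s.f.; limit is 2.
Rounded to 2 significant figures: 1.3 × 10^-5.

1.3 × 10^-5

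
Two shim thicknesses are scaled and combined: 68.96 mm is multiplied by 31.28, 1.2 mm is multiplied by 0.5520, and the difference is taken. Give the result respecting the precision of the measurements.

68.96 × 31.28 = 2157.0688 → 2.157 × 10^3 mm (4 s.f., last digit at the 10^0 place).
1.2 × 0.5520 = 0.6624 → 0.66 mm (2 s.f., last digit at the 10^-2 place).
Difference: 2156.4064 mm; keep the coarser place, 10^0.
Result: 2156 mm.

2156 mm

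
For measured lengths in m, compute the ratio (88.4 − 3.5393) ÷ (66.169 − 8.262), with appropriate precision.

1.47

88.4 − 3.5393 = 84.8607, limited to 1 d.p. → 3 s.f.; 66.169 − 8.262 = 57.907, limited to 3 d.p. → 5 s.f.
Carrying full precision, 84.8607 ÷ 57.907 = 1.46546531507…; keep min(3, 5) = 3 s.f.
Rounded to 3 significant figures: 1.47.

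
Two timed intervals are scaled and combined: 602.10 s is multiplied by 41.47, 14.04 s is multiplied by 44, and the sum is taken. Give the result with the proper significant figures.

602.10 × 41.47 = 24969.087 → 2.497 × 10^4 s (4 s.f., last digit at the 10^1 place).
14.04 × 44 = 617.76 → 6.2 × 10^2 s (2 s.f., last digit at the 10^1 place).
Sum: 25586.847 s; keep the coarser place, 10^1.
Result: 2.559 × 10^4 s.

2.559 × 10^4 s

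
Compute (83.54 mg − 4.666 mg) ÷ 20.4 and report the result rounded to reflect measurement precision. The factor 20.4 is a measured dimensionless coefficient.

83.54 mg − 4.666 mg = 78.874 mg; the difference is limited to 2 decimal places (4 s.f.).
Carrying full precision, 78.874 ÷ 20.4 = 3.86637254902… mg; 20.4 has 3 s.f., so the result keeps min(4, 3) = 3 s.f.
Rounded to 3 significant figures: 3.87 mg.

3.87 mg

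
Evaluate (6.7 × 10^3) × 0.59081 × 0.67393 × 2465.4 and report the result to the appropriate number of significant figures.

6.6 × 10^6

(6.7 × 10^3) × 0.59081 × 0.67393 × 2465.4 = 6576954.25657…
Multiplication/division keeps the fewest significant figures: 6.7 × 10^3 → 2 s.f., 0.59081 → 5 s.f., 0.67393 → 5 s.f., 2465.4 → 5 s.f.; limit is 2.
Rounded to 2 significant figures: 6.6 × 10^6.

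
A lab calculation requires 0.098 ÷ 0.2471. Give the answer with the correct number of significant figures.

0.40

0.098 ÷ 0.2471 = 0.396600566572…
Multiplication/division keeps the fewest significant figures: 0.098 → 2 s.f., 0.2471 → 4 s.f.; limit is 2.
Rounded to 2 significant figures: 0.40.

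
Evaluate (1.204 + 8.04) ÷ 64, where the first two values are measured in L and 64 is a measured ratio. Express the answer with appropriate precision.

1.204 L + 8.04 L = 9.244 L; the sum is limited to 2 decimal places (3 s.f.).
Carrying full precision, 9.244 ÷ 64 = 0.1444375 L; 64 has 2 s.f., so the result keeps min(3, 2) = 2 s.f.
Rounded to 2 significant figures: 0.14 L.

0.14 L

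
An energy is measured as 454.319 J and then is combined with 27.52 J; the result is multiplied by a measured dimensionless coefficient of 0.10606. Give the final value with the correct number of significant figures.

454.319 J + 27.52 J = 481.839 J; the sum is limited to 2 decimal places (5 s.f.).
Carrying full precision, 481.839 × 0.10606 = 51.10384434 J; 0.10606 has 5 s.f., so the result keeps min(5, 5) = 5 s.f.
Rounded to 5 significant figures: 51.104 J.

51.104 J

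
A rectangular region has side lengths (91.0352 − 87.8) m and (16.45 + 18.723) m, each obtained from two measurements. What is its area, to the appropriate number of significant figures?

91.0352 − 87.8 = 3.2352, limited to 1 d.p. → 2 s.f.; 16.45 + 18.723 = 35.173, limited to 2 d.p. → 4 s.f.
Carrying full precision, 3.2352 × 35.173 = 113.7916896; keep min(2, 4) = 2 s.f.
Rounded to 2 significant figures: 1.1 × 10² m².

1.1 × 10² m²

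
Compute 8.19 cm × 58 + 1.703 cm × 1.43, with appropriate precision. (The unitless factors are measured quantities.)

4.8 × 10^2 cm

8.19 × 58 = 475.02 → 4.8 × 10^2 cm (2 s.f., last digit at the 10^1 place).
1.703 × 1.43 = 2.43529 → 2.44 cm (3 s.f., last digit at the 10^-2 place).
Sum: 477.45529 cm; keep the coarser place, 10^1.
Result: 4.8 × 10^2 cm.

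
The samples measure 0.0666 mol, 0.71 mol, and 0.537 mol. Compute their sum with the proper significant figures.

0.0666 mol + 0.71 mol + 0.537 mol = 1.3136 mol.
Addition/subtraction keeps the fewest decimal places: 0.0666 → 4 decimal places, 0.71 → 2 decimal places, 0.537 → 3 decimal places; limit is 2.
Rounded to 2 decimal places: 1.31 mol.

1.31 mol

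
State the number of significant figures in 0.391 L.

3

0.391: leading zeros are not significant.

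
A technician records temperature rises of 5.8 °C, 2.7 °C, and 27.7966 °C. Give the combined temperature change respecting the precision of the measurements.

36.3 °C

5.8 °C + 2.7 °C + 27.7966 °C = 36.2966 °C.
Addition/subtraction keeps the fewest decimal places: 5.8 → 1 decimal place, 2.7 → 1 decimal place, 27.7966 → 4 decimal places; limit is 1.
Rounded to 1 decimal place: 36.3 °C.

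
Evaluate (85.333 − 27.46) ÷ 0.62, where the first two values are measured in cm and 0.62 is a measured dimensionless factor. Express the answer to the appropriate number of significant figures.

93 cm

85.333 cm − 27.46 cm = 57.873 cm; the difference is limited to 2 decimal places (4 s.f.).
Carrying full precision, 57.873 ÷ 0.62 = 93.3435483871… cm; 0.62 has 2 s.f., so the result keeps min(4, 2) = 2 s.f.
Rounded to 2 significant figures: 93 cm.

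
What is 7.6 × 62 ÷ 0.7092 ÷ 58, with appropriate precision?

7.6 × 62 ÷ 0.7092 ÷ 58 = 11.4553552327…
Multiplication/division keeps the fewest significant figures: 7.6 → 2 s.f., 62 → 2 s.f., 0.7092 → 4 s.f., 58 → 2 s.f.; limit is 2.
Rounded to 2 significant figures: 11.

11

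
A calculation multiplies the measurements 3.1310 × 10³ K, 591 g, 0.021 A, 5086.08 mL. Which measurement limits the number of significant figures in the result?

0.021 A

3.1310 × 10³ K → 5 s.f.; 591 g → 3 s.f.; 0.021 A → 2 s.f.; 5086.08 mL → 6 s.f.
The fewest is 2 significant figures, from 0.021 A.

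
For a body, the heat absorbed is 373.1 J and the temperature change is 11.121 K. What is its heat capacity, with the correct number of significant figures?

heat capacity = 373.1 J ÷ 11.121 K = 33.5491412643… J/K.
373.1 has 4 significant figures; 11.121 has 5.
Division/multiplication keeps the fewest: 4 significant figures.
Rounded: 33.55 J/K.

33.55 J/K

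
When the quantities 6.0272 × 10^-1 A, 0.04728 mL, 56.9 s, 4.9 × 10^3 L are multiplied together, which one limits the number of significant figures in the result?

6.0272 × 10^-1 A → 5 s.f.; 0.04728 mL → 4 s.f.; 56.9 s → 3 s.f.; 4.9 × 10^3 L → 2 s.f.
The fewest is 2 significant figures, from 4.9 × 10^3 L.

4.9 × 10^3 L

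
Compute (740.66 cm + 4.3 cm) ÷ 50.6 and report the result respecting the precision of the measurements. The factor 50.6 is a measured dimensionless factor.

14.7 cm

740.66 cm + 4.3 cm = 744.96 cm; the sum is limited to 1 decimal place (4 s.f.).
Carrying full precision, 744.96 ÷ 50.6 = 14.7225296443… cm; 50.6 has 3 s.f., so the result keeps min(4, 3) = 3 s.f.
Rounded to 3 significant figures: 14.7 cm.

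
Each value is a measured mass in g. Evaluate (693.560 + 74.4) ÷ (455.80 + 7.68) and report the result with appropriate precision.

693.560 + 74.4 = 767.960, limited to 1 d.p. → 4 s.f.; 455.80 + 7.68 = 463.48, limited to 2 d.p. → 5 s.f.
Carrying full precision, 767.960 ÷ 463.48 = 1.65694312592…; keep min(4, 5) = 4 s.f.
Rounded to 4 significant figures: 1.657.

1.657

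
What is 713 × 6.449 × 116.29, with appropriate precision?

713 × 6.449 × 116.29 = 534717.35173
Multiplication/division keeps the fewest significant figures: 713 → 3 s.f., 6.449 → 4 s.f., 116.29 → 5 s.f.; limit is 3.
Rounded to 3 significant figures: 5.35 × 10⁵.

5.35 × 10⁵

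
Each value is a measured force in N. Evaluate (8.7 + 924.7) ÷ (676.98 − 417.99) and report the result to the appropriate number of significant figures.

8.7 + 924.7 = 933.4, limited to 1 d.p. → 4 s.f.; 676.98 − 417.99 = 258.99, limited to 2 d.p. → 5 s.f.
Carrying full precision, 933.4 ÷ 258.99 = 3.60400015445…; keep min(4, 5) = 4 s.f.
Rounded to 4 significant figures: 3.604.

3.604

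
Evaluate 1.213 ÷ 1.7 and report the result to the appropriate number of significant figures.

0.71

1.213 ÷ 1.7 = 0.713529411765…
Multiplication/division keeps the fewest significant figures: 1.213 → 4 s.f., 1.7 → 2 s.f.; limit is 2.
Rounded to 2 significant figures: 0.71.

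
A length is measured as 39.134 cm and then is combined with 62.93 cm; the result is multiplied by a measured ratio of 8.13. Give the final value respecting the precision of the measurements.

8.30 × 10² cm

39.134 cm + 62.93 cm = 102.064 cm; the sum is limited to 2 decimal places (5 s.f.).
Carrying full precision, 102.064 × 8.13 = 829.78032 cm; 8.13 has 3 s.f., so the result keeps min(5, 3) = 3 s.f.
Rounded to 3 significant figures: 8.30 × 10² cm.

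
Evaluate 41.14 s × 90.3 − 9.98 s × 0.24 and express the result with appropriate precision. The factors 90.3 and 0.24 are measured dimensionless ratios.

41.14 × 90.3 = 3714.942 → 3.71 × 10³ s (3 s.f., last digit at the 10^1 place).
9.98 × 0.24 = 2.3952 → 2.4 s (2 s.f., last digit at the 10^-1 place).
Difference: 3712.5468 s; keep the coarser place, 10^1.
Result: 3.71 × 10³ s.

3.71 × 10³ s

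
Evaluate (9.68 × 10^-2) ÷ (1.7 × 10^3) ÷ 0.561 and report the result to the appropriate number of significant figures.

1.0 × 10^-4

(9.68 × 10^-2) ÷ (1.7 × 10^3) ÷ 0.561 = 0.000101499423299…
Multiplication/division keeps the fewest significant figures: 9.68 × 10^-2 → 3 s.f., 1.7 × 10^3 → 2 s.f., 0.561 → 3 s.f.; limit is 2.
Rounded to 2 significant figures: 1.0 × 10^-4.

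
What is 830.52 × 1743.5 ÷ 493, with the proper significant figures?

830.52 × 1743.5 ÷ 493 = 2937.14324544…
Multiplication/division keeps the fewest significant figures: 830.52 → 5 s.f., 1743.5 → 5 s.f., 493 → 3 s.f.; limit is 3.
Rounded to 3 significant figures: 2.94 × 10³.

2.94 × 10³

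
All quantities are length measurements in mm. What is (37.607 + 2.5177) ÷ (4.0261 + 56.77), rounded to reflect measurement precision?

0.6600

37.607 + 2.5177 = 40.1247, limited to 3 d.p. → 5 s.f.; 4.0261 + 56.77 = 60.7961, limited to 2 d.p. → 4 s.f.
Carrying full precision, 40.1247 ÷ 60.7961 = 0.659988058445…; keep min(5, 4) = 4 s.f.
Rounded to 4 significant figures: 0.6600.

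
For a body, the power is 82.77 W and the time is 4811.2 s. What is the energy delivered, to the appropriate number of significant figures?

3.982 × 10^5 J

energy delivered = 82.77 W × 4811.2 s = 398223.024 J.
82.77 has 4 significant figures; 4811.2 has 5.
Division/multiplication keeps the fewest: 4 significant figures.
Rounded: 3.982 × 10^5 J.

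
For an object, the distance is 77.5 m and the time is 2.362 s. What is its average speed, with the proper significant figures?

32.8 m/s

average speed = 77.5 m ÷ 2.362 s = 32.8111769687… m/s.
77.5 has 3 significant figures; 2.362 has 4.
Division/multiplication keeps the fewest: 3 significant figures.
Rounded: 32.8 m/s.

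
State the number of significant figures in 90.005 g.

90.005: zeros between nonzero digits are significant.

5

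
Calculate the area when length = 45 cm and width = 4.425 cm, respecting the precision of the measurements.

2.0 × 10² cm²

area = 45 cm × 4.425 cm = 199.125 cm².
45 has 2 significant figures; 4.425 has 4.
Division/multiplication keeps the fewest: 2 significant figures.
Rounded: 2.0 × 10² cm².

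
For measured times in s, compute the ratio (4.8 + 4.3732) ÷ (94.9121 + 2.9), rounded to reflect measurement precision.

4.8 + 4.3732 = 9.1732, limited to 1 d.p. → 2 s.f.; 94.9121 + 2.9 = 97.8121, limited to 1 d.p. → 3 s.f.
Carrying full precision, 9.1732 ÷ 97.8121 = 0.0937838979022…; keep min(2, 3) = 2 s.f.
Rounded to 2 significant figures: 0.094.

0.094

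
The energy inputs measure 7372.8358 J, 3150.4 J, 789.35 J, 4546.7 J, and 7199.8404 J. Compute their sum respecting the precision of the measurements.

23059.1 J

7372.8358 J + 3150.4 J + 789.35 J + 4546.7 J + 7199.8404 J = 23059.1262 J.
Addition/subtraction keeps the fewest decimal places: 7372.8358 → 4 decimal places, 3150.4 → 1 decimal place, 789.35 → 2 decimal places, 4546.7 → 1 decimal place, 7199.8404 → 4 decimal places; limit is 1.
Rounded to 1 decimal place: 23059.1 J.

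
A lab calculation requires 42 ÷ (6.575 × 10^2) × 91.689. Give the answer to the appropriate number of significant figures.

5.9

42 ÷ (6.575 × 10^2) × 91.689 = 5.85693992395…
Multiplication/division keeps the fewest significant figures: 42 → 2 s.f., 6.575 × 10^2 → 4 s.f., 91.689 → 5 s.f.; limit is 2.
Rounded to 2 significant figures: 5.9.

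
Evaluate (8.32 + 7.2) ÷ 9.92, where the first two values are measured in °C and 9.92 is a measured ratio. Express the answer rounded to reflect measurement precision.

1.56 °C

8.32 °C + 7.2 °C = 15.52 °C; the sum is limited to 1 decimal place (3 s.f.).
Carrying full precision, 15.52 ÷ 9.92 = 1.56451612903… °C; 9.92 has 3 s.f., so the result keeps min(3, 3) = 3 s.f.
Rounded to 3 significant figures: 1.56 °C.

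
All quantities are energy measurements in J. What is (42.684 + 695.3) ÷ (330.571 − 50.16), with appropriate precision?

42.684 + 695.3 = 737.984, limited to 1 d.p. → 4 s.f.; 330.571 − 50.16 = 280.411, limited to 2 d.p. → 5 s.f.
Carrying full precision, 737.984 ÷ 280.411 = 2.63179404517…; keep min(4, 5) = 4 s.f.
Rounded to 4 significant figures: 2.632.

2.632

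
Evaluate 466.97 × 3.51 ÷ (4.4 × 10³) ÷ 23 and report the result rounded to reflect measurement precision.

0.016

466.97 × 3.51 ÷ (4.4 × 10³) ÷ 23 = 0.016196291502…
Multiplication/division keeps the fewest significant figures: 466.97 → 5 s.f., 3.51 → 3 s.f., 4.4 × 10³ → 2 s.f., 23 → 2 s.f.; limit is 2.
Rounded to 2 significant figures: 0.016.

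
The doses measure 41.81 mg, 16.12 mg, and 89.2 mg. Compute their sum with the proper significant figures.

41.81 mg + 16.12 mg + 89.2 mg = 147.13 mg.
Addition/subtraction keeps the fewest decimal places: 41.81 → 2 decimal places, 16.12 → 2 decimal places, 89.2 → 1 decimal place; limit is 1.
Rounded to 1 decimal place: 147.1 mg.

147.1 mg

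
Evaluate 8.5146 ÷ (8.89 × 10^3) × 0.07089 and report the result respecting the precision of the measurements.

8.5146 ÷ (8.89 × 10^3) × 0.07089 = 0.000067896512261…
Multiplication/division keeps the fewest significant figures: 8.5146 → 5 s.f., 8.89 × 10^3 → 3 s.f., 0.07089 → 4 s.f.; limit is 3.
Rounded to 3 significant figures: 6.79 × 10^-5.

6.79 × 10^-5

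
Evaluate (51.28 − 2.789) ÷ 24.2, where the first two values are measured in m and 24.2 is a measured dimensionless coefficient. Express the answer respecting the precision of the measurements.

51.28 m − 2.789 m = 48.491 m; the difference is limited to 2 decimal places (4 s.f.).
Carrying full precision, 48.491 ÷ 24.2 = 2.00376033058… m; 24.2 has 3 s.f., so the result keeps min(4, 3) = 3 s.f.
Rounded to 3 significant figures: 2.00 m.

2.00 m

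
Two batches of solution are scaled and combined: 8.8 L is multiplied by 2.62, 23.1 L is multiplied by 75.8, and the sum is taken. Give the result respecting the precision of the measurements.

1.77 × 10^3 L

8.8 × 2.62 = 23.056 → 23 L (2 s.f., last digit at the 10^0 place).
23.1 × 75.8 = 1750.98 → 1.75 × 10^3 L (3 s.f., last digit at the 10^1 place).
Sum: 1774.036 L; keep the coarser place, 10^1.
Result: 1.77 × 10^3 L.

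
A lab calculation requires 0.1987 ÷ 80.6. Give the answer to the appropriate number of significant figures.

0.1987 ÷ 80.6 = 0.00246526054591…
Multiplication/division keeps the fewest significant figures: 0.1987 → 4 s.f., 80.6 → 3 s.f.; limit is 3.
Rounded to 3 significant figures: 0.00247.

0.00247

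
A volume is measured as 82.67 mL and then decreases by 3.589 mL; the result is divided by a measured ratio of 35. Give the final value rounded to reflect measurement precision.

2.3 mL

82.67 mL − 3.589 mL = 79.081 mL; the difference is limited to 2 decimal places (4 s.f.).
Carrying full precision, 79.081 ÷ 35 = 2.25945714286… mL; 35 has 2 s.f., so the result keeps min(4, 2) = 2 s.f.
Rounded to 2 significant figures: 2.3 mL.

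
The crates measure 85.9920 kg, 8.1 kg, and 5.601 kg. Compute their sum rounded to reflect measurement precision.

85.9920 kg + 8.1 kg + 5.601 kg = 99.6930 kg.
Addition/subtraction keeps the fewest decimal places: 85.9920 → 4 decimal places, 8.1 → 1 decimal place, 5.601 → 3 decimal places; limit is 1.
Rounded to 1 decimal place: 99.7 kg.

99.7 kg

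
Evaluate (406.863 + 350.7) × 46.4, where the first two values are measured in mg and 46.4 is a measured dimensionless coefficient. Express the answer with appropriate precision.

3.52 × 10⁴ mg

406.863 mg + 350.7 mg = 757.563 mg; the sum is limited to 1 decimal place (4 s.f.).
Carrying full precision, 757.563 × 46.4 = 35150.9232 mg; 46.4 has 3 s.f., so the result keeps min(4, 3) = 3 s.f.
Rounded to 3 significant figures: 3.52 × 10⁴ mg.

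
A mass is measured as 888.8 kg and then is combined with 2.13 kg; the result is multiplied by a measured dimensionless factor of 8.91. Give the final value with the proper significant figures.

888.8 kg + 2.13 kg = 890.93 kg; the sum is limited to 1 decimal place (4 s.f.).
Carrying full precision, 890.93 × 8.91 = 7938.1863 kg; 8.91 has 3 s.f., so the result keeps min(4, 3) = 3 s.f.
Rounded to 3 significant figures: 7.94 × 10^3 kg.

7.94 × 10^3 kg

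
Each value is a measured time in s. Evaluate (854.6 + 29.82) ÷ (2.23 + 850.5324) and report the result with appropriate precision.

854.6 + 29.82 = 884.42, limited to 1 d.p. → 4 s.f.; 2.23 + 850.5324 = 852.7624, limited to 2 d.p. → 5 s.f.
Carrying full precision, 884.42 ÷ 852.7624 = 1.037123588…; keep min(4, 5) = 4 s.f.
Rounded to 4 significant figures: 1.037.

1.037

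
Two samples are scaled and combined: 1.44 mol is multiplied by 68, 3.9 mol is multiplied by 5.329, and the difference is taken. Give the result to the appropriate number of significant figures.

1.44 × 68 = 97.92 → 98 mol (2 s.f., last digit at the 10^0 place).
3.9 × 5.329 = 20.7831 → 21 mol (2 s.f., last digit at the 10^0 place).
Difference: 77.1369 mol; keep the coarser place, 10^0.
Result: 77 mol.

77 mol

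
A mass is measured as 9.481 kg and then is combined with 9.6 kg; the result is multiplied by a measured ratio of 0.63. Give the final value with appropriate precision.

9.481 kg + 9.6 kg = 19.081 kg; the sum is limited to 1 decimal place (3 s.f.).
Carrying full precision, 19.081 × 0.63 = 12.02103 kg; 0.63 has 2 s.f., so the result keeps min(3, 2) = 2 s.f.
Rounded to 2 significant figures: 12 kg.

12 kg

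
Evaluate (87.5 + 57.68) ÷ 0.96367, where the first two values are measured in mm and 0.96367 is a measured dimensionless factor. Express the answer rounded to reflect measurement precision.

87.5 mm + 57.68 mm = 145.18 mm; the sum is limited to 1 decimal place (4 s.f.).
Carrying full precision, 145.18 ÷ 0.96367 = 150.653231915… mm; 0.96367 has 5 s.f., so the result keeps min(4, 5) = 4 s.f.
Rounded to 4 significant figures: 150.7 mm.

150.7 mm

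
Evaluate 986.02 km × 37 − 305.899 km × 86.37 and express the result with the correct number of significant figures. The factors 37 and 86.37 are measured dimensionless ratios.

1.0 × 10⁴ km

986.02 × 37 = 36482.74 → 3.6 × 10⁴ km (2 s.f., last digit at the 10^3 place).
305.899 × 86.37 = 26420.49663 → 2.642 × 10⁴ km (4 s.f., last digit at the 10^1 place).
Difference: 10062.24337 km; keep the coarser place, 10^3.
Result: 1.0 × 10⁴ km.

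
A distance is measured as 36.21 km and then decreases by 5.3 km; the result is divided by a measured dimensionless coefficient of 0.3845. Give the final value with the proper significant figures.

36.21 km − 5.3 km = 30.91 km; the difference is limited to 1 decimal place (3 s.f.).
Carrying full precision, 30.91 ÷ 0.3845 = 80.3901170351… km; 0.3845 has 4 s.f., so the result keeps min(3, 4) = 3 s.f.
Rounded to 3 significant figures: 80.4 km.

80.4 km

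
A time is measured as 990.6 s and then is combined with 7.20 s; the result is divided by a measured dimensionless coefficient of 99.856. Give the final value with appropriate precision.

9.992 s

990.6 s + 7.20 s = 997.80 s; the sum is limited to 1 decimal place (4 s.f.).
Carrying full precision, 997.80 ÷ 99.856 = 9.99238904022… s; 99.856 has 5 s.f., so the result keeps min(4, 5) = 4 s.f.
Rounded to 4 significant figures: 9.992 s.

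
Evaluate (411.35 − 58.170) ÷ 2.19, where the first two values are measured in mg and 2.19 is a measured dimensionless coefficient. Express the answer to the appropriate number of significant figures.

161 mg

411.35 mg − 58.170 mg = 353.180 mg; the difference is limited to 2 decimal places (5 s.f.).
Carrying full precision, 353.180 ÷ 2.19 = 161.269406393… mg; 2.19 has 3 s.f., so the result keeps min(5, 3) = 3 s.f.
Rounded to 3 significant figures: 161 mg.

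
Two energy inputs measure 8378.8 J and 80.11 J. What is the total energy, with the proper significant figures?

8458.9 J

8378.8 J + 80.11 J = 8458.91 J.
Addition/subtraction keeps the fewest decimal places: 8378.8 → 1 decimal place, 80.11 → 2 decimal places; limit is 1.
Rounded to 1 decimal place: 8458.9 J.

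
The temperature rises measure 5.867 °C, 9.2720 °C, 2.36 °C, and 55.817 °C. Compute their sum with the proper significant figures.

73.32 °C

5.867 °C + 9.2720 °C + 2.36 °C + 55.817 °C = 73.3160 °C.
Addition/subtraction keeps the fewest decimal places: 5.867 → 3 decimal places, 9.2720 → 4 decimal places, 2.36 → 2 decimal places, 55.817 → 3 decimal places; limit is 2.
Rounded to 2 decimal places: 73.32 °C.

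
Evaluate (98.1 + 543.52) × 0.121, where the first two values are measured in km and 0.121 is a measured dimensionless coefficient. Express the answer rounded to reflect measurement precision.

77.6 km

98.1 km + 543.52 km = 641.62 km; the sum is limited to 1 decimal place (4 s.f.).
Carrying full precision, 641.62 × 0.121 = 77.63602 km; 0.121 has 3 s.f., so the result keeps min(4, 3) = 3 s.f.
Rounded to 3 significant figures: 77.6 km.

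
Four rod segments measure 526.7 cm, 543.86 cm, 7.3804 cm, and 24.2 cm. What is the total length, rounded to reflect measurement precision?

1102.1 cm

526.7 cm + 543.86 cm + 7.3804 cm + 24.2 cm = 1102.1404 cm.
Addition/subtraction keeps the fewest decimal places: 526.7 → 1 decimal place, 543.86 → 2 decimal places, 7.3804 → 4 decimal places, 24.2 → 1 decimal place; limit is 1.
Rounded to 1 decimal place: 1102.1 cm.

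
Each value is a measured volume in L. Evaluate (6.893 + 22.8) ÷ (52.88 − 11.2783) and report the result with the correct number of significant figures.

0.714

6.893 + 22.8 = 29.693, limited to 1 d.p. → 3 s.f.; 52.88 − 11.2783 = 41.6017, limited to 2 d.p. → 4 s.f.
Carrying full precision, 29.693 ÷ 41.6017 = 0.713744871003…; keep min(3, 4) = 3 s.f.
Rounded to 3 significant figures: 0.714.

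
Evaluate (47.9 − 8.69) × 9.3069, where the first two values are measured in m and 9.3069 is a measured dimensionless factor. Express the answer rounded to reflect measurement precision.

47.9 m − 8.69 m = 39.21 m; the difference is limited to 1 decimal place (3 s.f.).
Carrying full precision, 39.21 × 9.3069 = 364.923549 m; 9.3069 has 5 s.f., so the result keeps min(3, 5) = 3 s.f.
Rounded to 3 significant figures: 365 m.

365 m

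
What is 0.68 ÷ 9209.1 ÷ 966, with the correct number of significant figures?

7.6 × 10^-8

0.68 ÷ 9209.1 ÷ 966 = 7.64389296904 × 10^-8…
Multiplication/division keeps the fewest significant figures: 0.68 → 2 s.f., 9209.1 → 5 s.f., 966 → 3 s.f.; limit is 2.
Rounded to 2 significant figures: 7.6 × 10^-8.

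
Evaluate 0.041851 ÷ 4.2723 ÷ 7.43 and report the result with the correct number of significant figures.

0.00132

0.041851 ÷ 4.2723 ÷ 7.43 = 0.0013184245603…
Multiplication/division keeps the fewest significant figures: 0.041851 → 5 s.f., 4.2723 → 5 s.f., 7.43 → 3 s.f.; limit is 3.
Rounded to 3 significant figures: 0.00132.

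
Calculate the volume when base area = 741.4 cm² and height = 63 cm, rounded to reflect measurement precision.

volume = 741.4 cm² × 63 cm = 46708.2 cm³.
741.4 has 4 significant figures; 63 has 2.
Division/multiplication keeps the fewest: 2 significant figures.
Rounded: 4.7 × 10⁴ cm³.

4.7 × 10⁴ cm³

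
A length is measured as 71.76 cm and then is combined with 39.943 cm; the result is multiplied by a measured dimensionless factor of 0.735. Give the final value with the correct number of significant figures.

82.1 cm

71.76 cm + 39.943 cm = 111.703 cm; the sum is limited to 2 decimal places (5 s.f.).
Carrying full precision, 111.703 × 0.735 = 82.101705 cm; 0.735 has 3 s.f., so the result keeps min(5, 3) = 3 s.f.
Rounded to 3 significant figures: 82.1 cm.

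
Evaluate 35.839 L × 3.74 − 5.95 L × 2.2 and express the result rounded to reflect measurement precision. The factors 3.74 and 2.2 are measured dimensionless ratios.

121 L

35.839 × 3.74 = 134.03786 → 134 L (3 s.f., last digit at the 10^0 place).
5.95 × 2.2 = 13.09 → 13 L (2 s.f., last digit at the 10^0 place).
Difference: 120.94786 L; keep the coarser place, 10^0.
Result: 121 L.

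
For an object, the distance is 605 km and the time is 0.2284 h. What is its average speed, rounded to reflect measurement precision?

average speed = 605 km ÷ 0.2284 h = 2648.86164623… km/h.
605 has 3 significant figures; 0.2284 has 4.
Division/multiplication keeps the fewest: 3 significant figures.
Rounded: 2.65 × 10³ km/h.

2.65 × 10³ km/h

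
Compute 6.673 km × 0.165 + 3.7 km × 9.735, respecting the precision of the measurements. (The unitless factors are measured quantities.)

6.673 × 0.165 = 1.101045 → 1.10 km (3 s.f., last digit at the 10^-2 place).
3.7 × 9.735 = 36.0195 → 36 km (2 s.f., last digit at the 10^0 place).
Sum: 37.120545 km; keep the coarser place, 10^0.
Result: 37 km.

37 km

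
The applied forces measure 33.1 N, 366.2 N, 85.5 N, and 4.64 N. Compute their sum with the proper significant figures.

33.1 N + 366.2 N + 85.5 N + 4.64 N = 489.44 N.
Addition/subtraction keeps the fewest decimal places: 33.1 → 1 decimal place, 366.2 → 1 decimal place, 85.5 → 1 decimal place, 4.64 → 2 decimal places; limit is 1.
Rounded to 1 decimal place: 489.4 N.

489.4 N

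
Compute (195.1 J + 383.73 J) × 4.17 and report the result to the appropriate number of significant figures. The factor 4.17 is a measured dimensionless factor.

195.1 J + 383.73 J = 578.83 J; the sum is limited to 1 decimal place (4 s.f.).
Carrying full precision, 578.83 × 4.17 = 2413.7211 J; 4.17 has 3 s.f., so the result keeps min(4, 3) = 3 s.f.
Rounded to 3 significant figures: 2.41 × 10³ J.

2.41 × 10³ J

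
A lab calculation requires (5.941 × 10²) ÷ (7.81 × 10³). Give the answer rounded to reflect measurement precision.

(5.941 × 10²) ÷ (7.81 × 10³) = 0.0760691421255…
Multiplication/division keeps the fewest significant figures: 5.941 × 10² → 4 s.f., 7.81 × 10³ → 3 s.f.; limit is 3.
Rounded to 3 significant figures: 0.0761.

0.0761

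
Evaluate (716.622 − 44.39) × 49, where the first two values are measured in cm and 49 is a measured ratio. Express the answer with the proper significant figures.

3.3 × 10^4 cm

716.622 cm − 44.39 cm = 672.232 cm; the difference is limited to 2 decimal places (5 s.f.).
Carrying full precision, 672.232 × 49 = 32939.368 cm; 49 has 2 s.f., so the result keeps min(5, 2) = 2 s.f.
Rounded to 2 significant figures: 3.3 × 10^4 cm.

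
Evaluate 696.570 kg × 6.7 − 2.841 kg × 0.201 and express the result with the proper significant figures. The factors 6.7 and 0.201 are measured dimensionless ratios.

4.7 × 10³ kg

696.570 × 6.7 = 4667.019 → 4.7 × 10³ kg (2 s.f., last digit at the 10^2 place).
2.841 × 0.201 = 0.571041 → 0.571 kg (3 s.f., last digit at the 10^-3 place).
Difference: 4666.447959 kg; keep the coarser place, 10^2.
Result: 4.7 × 10³ kg.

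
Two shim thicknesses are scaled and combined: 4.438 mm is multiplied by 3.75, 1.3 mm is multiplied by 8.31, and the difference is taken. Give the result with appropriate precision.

6 mm

4.438 × 3.75 = 16.6425 → 16.6 mm (3 s.f., last digit at the 10^-1 place).
1.3 × 8.31 = 10.803 → 11 mm (2 s.f., last digit at the 10^0 place).
Difference: 5.8395 mm; keep the coarser place, 10^0.
Result: 6 mm.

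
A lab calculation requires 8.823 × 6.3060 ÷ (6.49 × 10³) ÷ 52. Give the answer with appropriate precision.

8.823 × 6.3060 ÷ (6.49 × 10³) ÷ 52 = 0.00016486262297…
Multiplication/division keeps the fewest significant figures: 8.823 → 4 s.f., 6.3060 → 5 s.f., 6.49 × 10³ → 3 s.f., 52 → 2 s.f.; limit is 2.
Rounded to 2 significant figures: 1.6 × 10⁻⁴.

1.6 × 10⁻⁴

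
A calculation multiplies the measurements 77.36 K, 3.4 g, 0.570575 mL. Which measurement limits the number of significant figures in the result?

3.4 g

77.36 K → 4 s.f.; 3.4 g → 2 s.f.; 0.570575 mL → 6 s.f.
The fewest is 2 significant figures, from 3.4 g.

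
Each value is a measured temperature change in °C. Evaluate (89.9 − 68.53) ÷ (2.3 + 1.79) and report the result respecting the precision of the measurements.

89.9 − 68.53 = 21.37, limited to 1 d.p. → 3 s.f.; 2.3 + 1.79 = 4.09, limited to 1 d.p. → 2 s.f.
Carrying full precision, 21.37 ÷ 4.09 = 5.22493887531…; keep min(3, 2) = 2 s.f.
Rounded to 2 significant figures: 5.2.

5.2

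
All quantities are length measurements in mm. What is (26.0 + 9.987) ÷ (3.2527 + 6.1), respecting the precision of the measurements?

26.0 + 9.987 = 35.987, limited to 1 d.p. → 3 s.f.; 3.2527 + 6.1 = 9.3527, limited to 1 d.p. → 2 s.f.
Carrying full precision, 35.987 ÷ 9.3527 = 3.84776588579…; keep min(3, 2) = 2 s.f.
Rounded to 2 significant figures: 3.8.

3.8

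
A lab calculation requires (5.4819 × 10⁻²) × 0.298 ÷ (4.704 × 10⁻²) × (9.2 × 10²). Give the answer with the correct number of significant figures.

(5.4819 × 10⁻²) × 0.298 ÷ (4.704 × 10⁻²) × (9.2 × 10²) = 319.497811224…
Multiplication/division keeps the fewest significant figures: 5.4819 × 10⁻² → 5 s.f., 0.298 → 3 s.f., 4.704 × 10⁻² → 4 s.f., 9.2 × 10² → 2 s.f.; limit is 2.
Rounded to 2 significant figures: 3.2 × 10².

3.2 × 10²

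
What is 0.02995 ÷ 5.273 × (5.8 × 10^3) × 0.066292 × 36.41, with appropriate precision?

0.02995 ÷ 5.273 × (5.8 × 10^3) × 0.066292 × 36.41 = 79.5149608726…
Multiplication/division keeps the fewest significant figures: 0.02995 → 4 s.f., 5.273 → 4 s.f., 5.8 × 10^3 → 2 s.f., 0.066292 → 5 s.f., 36.41 → 4 s.f.; limit is 2.
Rounded to 2 significant figures: 8.0 × 10^1.

8.0 × 10^1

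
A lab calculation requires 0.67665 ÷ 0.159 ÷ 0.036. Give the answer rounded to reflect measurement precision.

1.2 × 10²

0.67665 ÷ 0.159 ÷ 0.036 = 118.21278826…
Multiplication/division keeps the fewest significant figures: 0.67665 → 5 s.f., 0.159 → 3 s.f., 0.036 → 2 s.f.; limit is 2.
Rounded to 2 significant figures: 1.2 × 10².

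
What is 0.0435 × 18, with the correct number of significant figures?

0.0435 × 18 = 0.783
Multiplication/division keeps the fewest significant figures: 0.0435 → 3 s.f., 18 → 2 s.f.; limit is 2.
Rounded to 2 significant figures: 0.78.

0.78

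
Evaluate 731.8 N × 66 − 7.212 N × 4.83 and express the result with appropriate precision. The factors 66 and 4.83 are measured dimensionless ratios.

731.8 × 66 = 48298.8 → 4.8 × 10^4 N (2 s.f., last digit at the 10^3 place).
7.212 × 4.83 = 34.83396 → 34.8 N (3 s.f., last digit at the 10^-1 place).
Difference: 48263.96604 N; keep the coarser place, 10^3.
Result: 4.8 × 10^4 N.

4.8 × 10^4 N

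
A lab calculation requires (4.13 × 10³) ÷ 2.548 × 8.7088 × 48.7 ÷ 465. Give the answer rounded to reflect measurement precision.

(4.13 × 10³) ÷ 2.548 × 8.7088 × 48.7 ÷ 465 = 1478.37616921…
Multiplication/division keeps the fewest significant figures: 4.13 × 10³ → 3 s.f., 2.548 → 4 s.f., 8.7088 → 5 s.f., 48.7 → 3 s.f., 465 → 3 s.f.; limit is 3.
Rounded to 3 significant figures: 1.48 × 10³.

1.48 × 10³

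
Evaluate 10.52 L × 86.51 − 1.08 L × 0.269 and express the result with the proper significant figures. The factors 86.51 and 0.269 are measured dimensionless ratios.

10.52 × 86.51 = 910.0852 → 910.1 L (4 s.f., last digit at the 10^-1 place).
1.08 × 0.269 = 0.29052 → 2.91 × 10⁻¹ L (3 s.f., last digit at the 10^-3 place).
Difference: 909.79468 L; keep the coarser place, 10^-1.
Result: 909.8 L.

909.8 L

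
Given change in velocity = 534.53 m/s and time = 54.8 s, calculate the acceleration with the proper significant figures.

9.75 m/s²

acceleration = 534.53 m/s ÷ 54.8 s = 9.75419708029… m/s².
534.53 has 5 significant figures; 54.8 has 3.
Division/multiplication keeps the fewest: 3 significant figures.
Rounded: 9.75 m/s².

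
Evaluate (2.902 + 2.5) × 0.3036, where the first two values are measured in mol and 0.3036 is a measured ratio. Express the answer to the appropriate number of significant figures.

1.6 mol

2.902 mol + 2.5 mol = 5.402 mol; the sum is limited to 1 decimal place (2 s.f.).
Carrying full precision, 5.402 × 0.3036 = 1.6400472 mol; 0.3036 has 4 s.f., so the result keeps min(2, 4) = 2 s.f.
Rounded to 2 significant figures: 1.6 mol.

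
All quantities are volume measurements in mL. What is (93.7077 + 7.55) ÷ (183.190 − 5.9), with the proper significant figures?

0.5711

93.7077 + 7.55 = 101.2577, limited to 2 d.p. → 5 s.f.; 183.190 − 5.9 = 177.290, limited to 1 d.p. → 4 s.f.
Carrying full precision, 101.2577 ÷ 177.290 = 0.571141632354…; keep min(5, 4) = 4 s.f.
Rounded to 4 significant figures: 0.5711.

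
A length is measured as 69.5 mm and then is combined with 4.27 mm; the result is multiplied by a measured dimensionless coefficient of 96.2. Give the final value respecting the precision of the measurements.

69.5 mm + 4.27 mm = 73.77 mm; the sum is limited to 1 decimal place (3 s.f.).
Carrying full precision, 73.77 × 96.2 = 7096.674 mm; 96.2 has 3 s.f., so the result keeps min(3, 3) = 3 s.f.
Rounded to 3 significant figures: 7.10 × 10³ mm.

7.10 × 10³ mm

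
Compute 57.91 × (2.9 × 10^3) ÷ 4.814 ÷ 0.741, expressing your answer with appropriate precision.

57.91 × (2.9 × 10^3) ÷ 4.814 ÷ 0.741 = 47079.0042762…
Multiplication/division keeps the fewest significant figures: 57.91 → 4 s.f., 2.9 × 10^3 → 2 s.f., 4.814 → 4 s.f., 0.741 → 3 s.f.; limit is 2.
Rounded to 2 significant figures: 4.7 × 10^4.

4.7 × 10^4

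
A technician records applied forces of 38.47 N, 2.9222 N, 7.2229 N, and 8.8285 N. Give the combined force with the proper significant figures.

38.47 N + 2.9222 N + 7.2229 N + 8.8285 N = 57.4436 N.
Addition/subtraction keeps the fewest decimal places: 38.47 → 2 decimal places, 2.9222 → 4 decimal places, 7.2229 → 4 decimal places, 8.8285 → 4 decimal places; limit is 2.
Rounded to 2 decimal places: 57.44 N.

57.44 N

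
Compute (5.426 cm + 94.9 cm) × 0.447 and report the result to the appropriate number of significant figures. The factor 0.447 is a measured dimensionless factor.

5.426 cm + 94.9 cm = 100.326 cm; the sum is limited to 1 decimal place (4 s.f.).
Carrying full precision, 100.326 × 0.447 = 44.845722 cm; 0.447 has 3 s.f., so the result keeps min(4, 3) = 3 s.f.
Rounded to 3 significant figures: 44.8 cm.

44.8 cm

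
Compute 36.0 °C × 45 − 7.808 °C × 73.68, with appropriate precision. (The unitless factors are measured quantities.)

1.0 × 10³ °C

36.0 × 45 = 1620 → 1.6 × 10³ °C (2 s.f., last digit at the 10^2 place).
7.808 × 73.68 = 575.29344 → 575.3 °C (4 s.f., last digit at the 10^-1 place).
Difference: 1044.70656 °C; keep the coarser place, 10^2.
Result: 1.0 × 10³ °C.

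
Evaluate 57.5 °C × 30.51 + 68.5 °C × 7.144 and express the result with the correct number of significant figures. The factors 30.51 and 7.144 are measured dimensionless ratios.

57.5 × 30.51 = 1754.325 → 1.75 × 10^3 °C (3 s.f., last digit at the 10^1 place).
68.5 × 7.144 = 489.364 → 489 °C (3 s.f., last digit at the 10^0 place).
Sum: 2243.689 °C; keep the coarser place, 10^1.
Result: 2.24 × 10^3 °C.

2.24 × 10^3 °C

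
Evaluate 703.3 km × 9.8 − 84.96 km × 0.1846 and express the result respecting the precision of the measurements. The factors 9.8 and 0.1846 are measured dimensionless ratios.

703.3 × 9.8 = 6892.34 → 6.9 × 10^3 km (2 s.f., last digit at the 10^2 place).
84.96 × 0.1846 = 15.683616 → 15.68 km (4 s.f., last digit at the 10^-2 place).
Difference: 6876.656384 km; keep the coarser place, 10^2.
Result: 6.9 × 10^3 km.

6.9 × 10^3 km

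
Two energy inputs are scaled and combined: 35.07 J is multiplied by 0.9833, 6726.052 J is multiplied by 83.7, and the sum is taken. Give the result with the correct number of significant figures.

35.07 × 0.9833 = 34.484331 → 34.48 J (4 s.f., last digit at the 10^-2 place).
6726.052 × 83.7 = 562970.5524 → 5.63 × 10⁵ J (3 s.f., last digit at the 10^3 place).
Sum: 563005.036731 J; keep the coarser place, 10^3.
Result: 5.63 × 10⁵ J.

5.63 × 10⁵ J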